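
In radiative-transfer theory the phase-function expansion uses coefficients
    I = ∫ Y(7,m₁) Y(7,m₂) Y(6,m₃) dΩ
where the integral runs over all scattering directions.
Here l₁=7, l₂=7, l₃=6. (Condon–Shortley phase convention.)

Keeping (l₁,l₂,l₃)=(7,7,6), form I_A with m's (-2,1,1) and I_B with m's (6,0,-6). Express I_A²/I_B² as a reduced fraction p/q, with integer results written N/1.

Same 7,7,6: normalisation and zero-m 3j drop out of the ratio.
A: Δ: 8! 6! 6! / 21! → 1/2444321880; sum: t=3:−1/62208000 t=4:+1/3317760 t=5:−1/1244160 t=6:+1/2488320 t=7:−1/29030400 t=8:+1/3483648000 = -1/6635520; 3j²(7 7 6; -2 1 1) = Δ·Π!·Σ² = 2625/369512  (sign +1)
B: Δ: 8! 6! 6! / 21! → 1/2444321880; sum: t=1:−1/2612736000 = -1/2612736000; 3j²(7 7 6; 6 0 -6) = Δ·Π!·Σ² = 22/4845  (sign -1)
I_A²/I_B² = (2625/369512)/(22/4845) = 39375/25168

39375/25168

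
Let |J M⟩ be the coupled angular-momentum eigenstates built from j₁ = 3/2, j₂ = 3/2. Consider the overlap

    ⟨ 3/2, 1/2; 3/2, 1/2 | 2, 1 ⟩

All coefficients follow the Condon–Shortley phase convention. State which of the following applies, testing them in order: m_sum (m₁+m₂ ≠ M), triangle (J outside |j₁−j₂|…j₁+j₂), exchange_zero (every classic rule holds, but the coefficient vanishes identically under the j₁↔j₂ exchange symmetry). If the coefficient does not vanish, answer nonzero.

exchange_zero

m-sum: m₁+m₂ = 1/2+1/2 = 1, M = 1  ✓
triangle: |j₁−j₂| = 0 ≤ J = 2 ≤ j₁+j₂ = 3  ✓
exchange: j₁=j₂ and m₁=m₂, and (−1)^(j₁+j₂−J) = (−1)^1 = −1 forces ⟨j₁m₁;j₂m₂|JM⟩ = −⟨j₂m₂;j₁m₁|JM⟩ = −⟨j₁m₁;j₂m₂|JM⟩ ⇒ the coefficient vanishes identically
Racah sum check: Σ_k collapses to 0 ⇒ CG = 0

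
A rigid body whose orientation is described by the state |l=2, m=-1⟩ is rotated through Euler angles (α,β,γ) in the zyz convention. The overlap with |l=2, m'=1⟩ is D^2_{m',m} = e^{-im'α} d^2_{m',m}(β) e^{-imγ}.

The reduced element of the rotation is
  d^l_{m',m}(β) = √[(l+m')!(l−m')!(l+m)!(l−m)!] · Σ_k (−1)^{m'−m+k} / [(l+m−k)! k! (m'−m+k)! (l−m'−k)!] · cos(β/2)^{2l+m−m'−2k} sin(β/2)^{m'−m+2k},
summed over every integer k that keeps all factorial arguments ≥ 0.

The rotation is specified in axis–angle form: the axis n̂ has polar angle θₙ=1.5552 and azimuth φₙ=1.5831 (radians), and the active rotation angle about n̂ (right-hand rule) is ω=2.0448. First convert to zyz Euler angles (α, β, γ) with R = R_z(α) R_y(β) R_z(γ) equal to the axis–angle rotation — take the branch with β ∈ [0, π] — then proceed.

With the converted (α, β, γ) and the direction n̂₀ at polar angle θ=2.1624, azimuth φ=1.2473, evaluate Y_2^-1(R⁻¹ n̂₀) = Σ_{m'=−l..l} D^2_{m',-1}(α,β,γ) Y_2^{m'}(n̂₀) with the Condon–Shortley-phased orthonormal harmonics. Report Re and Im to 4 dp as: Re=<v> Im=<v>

Re=0.1484 Im=-0.3073

Axis–angle → zyz. n̂ = (sinθₙcosφₙ, sinθₙsinφₙ, cosθₙ) = (-0.012302, +0.999803, +0.015596), ω = 2.0448.
R = I cosω + sinω [n̂]ₓ + (1−cosω) n̂n̂ᵀ gives
  R = [-0.456232, -0.031790, +0.889293; -0.004037, +0.999425, +0.033655; -0.889852, +0.011764, -0.456098]
β = atan2(√(R₁₃²+R₂₃²), R₃₃) = 2.044402; α = atan2(R₂₃, R₁₃) mod 2π = 0.037827; γ = atan2(R₃₂, −R₃₁) mod 2π = 0.013220
Need the full column D^2_{m',-1} for m'=−2..2 at α=0.0378, β=2.0444, γ=0.0132.
cos(β/2)=0.521489, sin(β/2)=0.853258
d^2_{-2,-1}: single k=1 term ⇒ +0.242017;  D = +0.241062+0.021481i
d^2_{-1,-1}: k∈[0..1] ⇒ +0.073957 -0.593981 = -0.520024;  D = -0.519346-0.026534i
d^2_{0,-1}: k∈[0..1] ⇒ -0.296409 +0.793527 = +0.497118;  D = +0.497074+0.006572i
d^2_{1,-1}: k∈[0..1] ⇒ +0.593981 -0.530055 = +0.063926;  D = +0.063906-0.001573i
d^2_{2,-1}: single k=0 term ⇒ -0.647912;  D = -0.646650+0.040426i
Y_2^{m'}(θ=2.1624,φ=1.2473) and Σ D·Y over m':
  (+0.2411+0.0215i)·(-0.2123-0.1604i)  (-0.5193-0.0265i)·(-0.1137+0.3391i)  (+0.4971+0.0066i)·(-0.0211+0.0000i)  (+0.0639-0.0016i)·(+0.1137+0.3391i)  (-0.6466+0.0404i)·(-0.2123+0.1604i)
Y_2^-1(R⁻¹ n̂) = +0.148429-0.307283i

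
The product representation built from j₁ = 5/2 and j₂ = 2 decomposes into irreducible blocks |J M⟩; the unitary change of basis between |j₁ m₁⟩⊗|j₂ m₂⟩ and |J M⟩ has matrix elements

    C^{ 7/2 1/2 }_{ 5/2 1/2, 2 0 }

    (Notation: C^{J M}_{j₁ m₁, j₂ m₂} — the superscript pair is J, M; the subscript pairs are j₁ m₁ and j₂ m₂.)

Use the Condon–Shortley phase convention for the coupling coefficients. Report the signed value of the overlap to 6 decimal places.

√[8·1!4!3!/9! · 3!2!2!2!4!3!] = √(768/35)
  +(−1)^0/∏(0,1,2,2,2,1)! = 1/8  (running 1/8)
  +(−1)^1/∏(1,0,1,1,3,2)! = -1/12  (running 1/24)
⟨..|..⟩ = √(768/35)·(1/24) = +0.195180

+0.195180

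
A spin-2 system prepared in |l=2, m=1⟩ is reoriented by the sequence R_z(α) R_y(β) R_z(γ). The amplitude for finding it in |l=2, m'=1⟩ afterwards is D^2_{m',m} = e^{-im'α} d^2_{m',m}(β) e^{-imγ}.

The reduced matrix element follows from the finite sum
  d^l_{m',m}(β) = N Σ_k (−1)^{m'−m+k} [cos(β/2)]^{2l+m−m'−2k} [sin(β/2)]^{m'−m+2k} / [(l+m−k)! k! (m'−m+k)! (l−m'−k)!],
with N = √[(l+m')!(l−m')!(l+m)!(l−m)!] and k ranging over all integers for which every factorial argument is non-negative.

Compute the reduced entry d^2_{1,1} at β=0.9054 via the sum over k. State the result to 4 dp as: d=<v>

d=0.1898

d^2_{1,1}(β=0.9054) via the finite sum:
Half-angle: c=0.899269, s=0.437395. N=√(6·1·6·1)=6.000000
Admissible k: 0..1 (factorial args all ≥0)
  k=0: (−1)^0·6.0000/(6)·0.8993^4·0.4374^0 = +0.653972
  k=1: (−1)^1·6.0000/(2)·0.8993^2·0.4374^2 = -0.464140
d^2_{1,1}(0.9054) = +0.653972 -0.464140 = +0.189832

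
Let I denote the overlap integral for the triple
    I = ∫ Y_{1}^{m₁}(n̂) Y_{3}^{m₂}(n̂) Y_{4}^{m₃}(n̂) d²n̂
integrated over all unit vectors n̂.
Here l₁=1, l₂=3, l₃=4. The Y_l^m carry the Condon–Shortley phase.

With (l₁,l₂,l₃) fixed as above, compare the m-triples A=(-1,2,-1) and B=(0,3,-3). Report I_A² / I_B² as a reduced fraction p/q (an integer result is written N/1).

3/7

Shared (l₁,l₂,l₃)=(1,3,4): N and (l;000)² cancel in I_A²/I_B².
A: Δ = 0!·2!·6!/9! = 1/252; Racah Σ t=0..0: t=0:+1/240 = 1/240; ⇒ 3j(1 3 4; -1 2 -1)² = 1/84, sgn -1
B: Δ = 0!·2!·6!/9! = 1/252; Racah Σ t=0..0: t=0:+1/720 = 1/720; ⇒ 3j(1 3 4; 0 3 -3)² = 1/36, sgn -1
I_A²/I_B² = (1/84)/(1/36) = 3/7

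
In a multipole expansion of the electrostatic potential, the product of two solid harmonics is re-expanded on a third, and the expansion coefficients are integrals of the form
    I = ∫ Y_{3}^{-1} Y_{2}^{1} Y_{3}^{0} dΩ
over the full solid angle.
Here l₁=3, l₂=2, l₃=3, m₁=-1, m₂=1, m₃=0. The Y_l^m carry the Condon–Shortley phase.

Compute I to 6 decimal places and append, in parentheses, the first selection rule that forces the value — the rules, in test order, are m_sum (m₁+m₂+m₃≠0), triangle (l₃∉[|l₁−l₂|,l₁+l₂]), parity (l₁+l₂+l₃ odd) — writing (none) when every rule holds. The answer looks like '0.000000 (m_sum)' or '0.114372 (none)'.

-0.059471 (none)

m-sum 0 ✓  L=8 even ✓  1≤3≤5 ✓
Π(2lᵢ+1) = 7×5×7 = 245
triangle coeff Δ(3,2,3) = 1/3780
Σ_t [0,2]: t=0:+1/24 t=1:−1/4 t=2:+1/24 = -1/6
(3j)²=4/105 [(3 2 3; 0 0 0)], sign=+1
Σ_t [1,2]: t=1:−1/12 t=2:+1/8 = 1/24
(3j)²=1/210 [(3 2 3; -1 1 0)], sign=-1
⇒ 4πI² = 2/45
I = (-1)√(2/45/(4π)) = -0.05947080
No selection rule forces the value: the integral is nonzero (none).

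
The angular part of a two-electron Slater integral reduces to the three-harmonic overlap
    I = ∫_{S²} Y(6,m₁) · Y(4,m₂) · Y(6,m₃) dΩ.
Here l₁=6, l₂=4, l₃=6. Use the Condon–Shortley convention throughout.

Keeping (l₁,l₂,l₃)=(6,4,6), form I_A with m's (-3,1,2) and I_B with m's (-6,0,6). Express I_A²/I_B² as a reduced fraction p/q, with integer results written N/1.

Same 6,4,6: normalisation and zero-m 3j drop out of the ratio.
A: Δ: 4! 8! 4! / 17! → 1/15315300; sum: t=1:−1/5806080 t=2:+1/120960 t=3:−1/34560 t=4:+1/103680 = -13/1161216; 3j²(6 4 6; -3 1 2) = Δ·Π!·Σ² = 65/5236  (sign -1)
B: Δ: 4! 8! 4! / 17! → 1/15315300; sum: t=4:+1/23224320 = 1/23224320; 3j²(6 4 6; -6 0 6) = Δ·Π!·Σ² = 99/6188  (sign +1)
I_A²/I_B² = (65/5236)/(99/6188) = 845/1089

845/1089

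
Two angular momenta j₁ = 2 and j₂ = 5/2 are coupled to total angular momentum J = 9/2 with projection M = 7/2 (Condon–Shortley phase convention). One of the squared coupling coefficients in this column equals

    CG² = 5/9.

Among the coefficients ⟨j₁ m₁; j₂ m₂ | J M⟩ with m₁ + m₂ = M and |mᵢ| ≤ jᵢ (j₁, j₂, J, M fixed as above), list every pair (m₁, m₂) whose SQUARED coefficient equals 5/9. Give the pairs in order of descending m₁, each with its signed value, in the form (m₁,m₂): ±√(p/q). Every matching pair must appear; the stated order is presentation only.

Admissible pairs with m₁+m₂ = M = 7/2: (1,5/2), (2,3/2)
  (m₁,m₂)=(2,3/2): CG² = 5/9, CG = +√(5/9)   ← matches the target
  (m₁,m₂)=(1,5/2): CG² = 4/9, CG = +√(4/9)
Pairs with CG² = 5/9: (2,3/2): +√(5/9)

(2,3/2): +√(5/9)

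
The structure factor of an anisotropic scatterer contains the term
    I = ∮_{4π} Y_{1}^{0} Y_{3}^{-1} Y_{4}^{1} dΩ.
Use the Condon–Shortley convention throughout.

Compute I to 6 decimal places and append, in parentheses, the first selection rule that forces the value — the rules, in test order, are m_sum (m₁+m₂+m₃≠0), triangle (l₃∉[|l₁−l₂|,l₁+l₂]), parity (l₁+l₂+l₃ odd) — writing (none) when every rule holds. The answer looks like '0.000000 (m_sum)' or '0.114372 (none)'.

-0.238414 (none)

m-sum 0 ✓  L=8 even ✓  2≤4≤4 ✓
Π(2lᵢ+1) = 3×7×9 = 189
triangle coeff Δ(1,3,4) = 1/252
Σ_t [0,0]: t=0:+1/36 = 1/36
(3j)²=4/63 [(1 3 4; 0 0 0)], sign=+1
Σ_t [0,0]: t=0:+1/48 = 1/48
(3j)²=5/84 [(1 3 4; 0 -1 1)], sign=-1
⇒ 4πI² = 5/7
I = (-1)√(5/7/(4π)) = -0.23841361
No selection rule forces the value: the integral is nonzero (none).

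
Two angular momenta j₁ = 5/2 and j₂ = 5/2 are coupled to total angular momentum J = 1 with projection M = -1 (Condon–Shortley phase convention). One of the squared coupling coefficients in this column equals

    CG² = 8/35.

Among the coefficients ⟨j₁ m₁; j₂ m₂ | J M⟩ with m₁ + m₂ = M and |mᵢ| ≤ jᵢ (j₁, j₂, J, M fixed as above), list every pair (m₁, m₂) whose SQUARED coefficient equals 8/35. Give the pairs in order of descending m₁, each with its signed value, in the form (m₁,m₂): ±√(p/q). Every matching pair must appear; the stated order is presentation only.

(1/2,-3/2): −√(8/35); (-3/2,1/2): −√(8/35)

Admissible pairs with m₁+m₂ = M = -1: (-5/2,3/2), (-3/2,1/2), (-1/2,-1/2), (1/2,-3/2), (3/2,-5/2)
  (m₁,m₂)=(3/2,-5/2): CG² = 1/7, CG = +√(1/7)
  (m₁,m₂)=(1/2,-3/2): CG² = 8/35, CG = −√(8/35)   ← matches the target
  (m₁,m₂)=(-1/2,-1/2): CG² = 9/35, CG = +√(9/35)
  (m₁,m₂)=(-3/2,1/2): CG² = 8/35, CG = −√(8/35)   ← matches the target
  (m₁,m₂)=(-5/2,3/2): CG² = 1/7, CG = +√(1/7)
Pairs with CG² = 8/35: (1/2,-3/2): −√(8/35); (-3/2,1/2): −√(8/35)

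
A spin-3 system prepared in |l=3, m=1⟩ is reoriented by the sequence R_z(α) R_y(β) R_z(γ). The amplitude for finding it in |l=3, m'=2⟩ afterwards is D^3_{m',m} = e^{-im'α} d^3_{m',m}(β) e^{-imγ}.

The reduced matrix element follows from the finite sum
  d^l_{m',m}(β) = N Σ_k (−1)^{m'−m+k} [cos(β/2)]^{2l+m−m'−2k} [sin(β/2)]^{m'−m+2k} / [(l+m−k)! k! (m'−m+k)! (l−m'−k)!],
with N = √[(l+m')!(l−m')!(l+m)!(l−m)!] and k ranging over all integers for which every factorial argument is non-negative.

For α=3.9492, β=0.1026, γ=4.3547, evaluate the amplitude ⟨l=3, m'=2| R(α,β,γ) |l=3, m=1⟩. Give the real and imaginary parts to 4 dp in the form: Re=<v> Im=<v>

Re=-0.1524 Im=-0.0494

First d^3_{2,1}(β=0.1026), then the phase factors e^{-i(2)α} and e^{-i(1)γ}:
c=cos(0.102600/2)=0.998684, s=sin(0.102600/2)=0.051278; N=√[120·1·24·2]=75.894664
Admissible k: 0..1 (factorial args all ≥0)
  k=0: (−1)^1·75.8947/(24)·0.9987^5·0.0513^1 = -0.161090
  k=1: (−1)^2·75.8947/(12)·0.9987^3·0.0513^3 = +0.000849
d^3_{2,1}(0.1026) = -0.161090 +0.000849 = -0.160241
D = (-0.044404-0.999014i)·(-0.160241)·(-0.350110+0.936708i) = -0.152442-0.049382i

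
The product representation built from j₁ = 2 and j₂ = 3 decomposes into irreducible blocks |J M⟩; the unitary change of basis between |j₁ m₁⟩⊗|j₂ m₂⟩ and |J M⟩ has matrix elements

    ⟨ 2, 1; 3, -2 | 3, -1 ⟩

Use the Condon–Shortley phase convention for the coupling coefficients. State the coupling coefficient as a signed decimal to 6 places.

j₁+j₂−J=2  J+j₁−j₂=2  J−j₁+j₂=4  j₁+j₂+J+1=9
(j₁±m₁, j₂±m₂, J±M) = (3,1,1,5,2,4)
P² = 64
sum k=0..1:
  [0] +1/12 = 1/12
  [1] −1/48 = -1/48
S = 1/16
C² = P²·S² = 1/4 ; C = +0.500000

+√(1/4) ≈ +0.500000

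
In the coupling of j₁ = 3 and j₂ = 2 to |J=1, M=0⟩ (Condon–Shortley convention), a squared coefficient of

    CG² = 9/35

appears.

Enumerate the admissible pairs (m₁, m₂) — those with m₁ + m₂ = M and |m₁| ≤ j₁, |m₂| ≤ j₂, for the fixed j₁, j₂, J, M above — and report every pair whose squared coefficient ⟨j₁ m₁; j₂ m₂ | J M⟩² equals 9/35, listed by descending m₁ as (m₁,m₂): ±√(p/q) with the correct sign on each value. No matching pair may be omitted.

(0,0): +√(9/35)

Admissible pairs with m₁+m₂ = M = 0: (-2,2), (-1,1), (0,0), (1,-1), (2,-2)
  (m₁,m₂)=(2,-2): CG² = 1/7, CG = +√(1/7)
  (m₁,m₂)=(1,-1): CG² = 8/35, CG = −√(8/35)
  (m₁,m₂)=(0,0): CG² = 9/35, CG = +√(9/35)   ← matches the target
  (m₁,m₂)=(-1,1): CG² = 8/35, CG = −√(8/35)
  (m₁,m₂)=(-2,2): CG² = 1/7, CG = +√(1/7)
Pairs with CG² = 9/35: (0,0): +√(9/35)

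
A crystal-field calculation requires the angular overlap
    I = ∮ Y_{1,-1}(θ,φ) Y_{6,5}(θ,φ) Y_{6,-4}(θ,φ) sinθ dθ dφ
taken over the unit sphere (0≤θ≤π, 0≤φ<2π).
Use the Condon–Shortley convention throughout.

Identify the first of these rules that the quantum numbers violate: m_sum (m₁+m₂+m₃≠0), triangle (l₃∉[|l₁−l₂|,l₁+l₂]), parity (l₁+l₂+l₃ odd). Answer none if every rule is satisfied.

parity

azimuthal sum: -1 + 5 − 4 = 0  ✓
5 ≤ 6 ≤ 7 (triangle on l)  ✓
L = 1 + 6 + 6 = 13 (odd)  ✗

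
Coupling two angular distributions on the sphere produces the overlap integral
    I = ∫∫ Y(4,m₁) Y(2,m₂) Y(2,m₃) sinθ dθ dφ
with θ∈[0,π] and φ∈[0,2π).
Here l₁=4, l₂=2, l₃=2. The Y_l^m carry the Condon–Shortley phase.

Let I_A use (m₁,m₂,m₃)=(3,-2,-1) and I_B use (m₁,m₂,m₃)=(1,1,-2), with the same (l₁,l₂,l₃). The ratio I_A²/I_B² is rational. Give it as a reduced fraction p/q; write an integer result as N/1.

7/1

Shared (l₁,l₂,l₃)=(4,2,2): N and (l;000)² cancel in I_A²/I_B².
A: Δ = 4!·4!·0!/9! = 1/630; Racah Σ t=0..0: t=0:+1/144 = 1/144; ⇒ 3j(4 2 2; 3 -2 -1)² = 1/18, sgn -1
B: Δ = 4!·4!·0!/9! = 1/630; Racah Σ t=3..3: t=3:−1/144 = -1/144; ⇒ 3j(4 2 2; 1 1 -2)² = 1/126, sgn -1
I_A²/I_B² = (1/18)/(1/126) = 7/1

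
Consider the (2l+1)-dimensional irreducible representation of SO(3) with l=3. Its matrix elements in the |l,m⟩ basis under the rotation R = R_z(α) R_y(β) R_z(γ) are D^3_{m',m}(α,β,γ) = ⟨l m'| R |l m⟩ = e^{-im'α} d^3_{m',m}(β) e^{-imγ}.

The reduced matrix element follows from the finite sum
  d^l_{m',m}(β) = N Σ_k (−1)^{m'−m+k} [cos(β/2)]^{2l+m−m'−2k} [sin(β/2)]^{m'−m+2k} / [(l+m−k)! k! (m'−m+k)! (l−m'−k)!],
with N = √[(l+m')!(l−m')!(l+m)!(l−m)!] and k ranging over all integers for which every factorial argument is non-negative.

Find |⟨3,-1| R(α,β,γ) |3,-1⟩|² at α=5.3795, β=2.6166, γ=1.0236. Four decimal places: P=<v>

P=0.1011

Split into d^3_{-1,-1}(β=2.6166) × two z-phases.
With c≡cos(β/2)=0.259492 and s≡sin(β/2)=0.965745, N=[2·24·2·24]^{1/2}=48.000000
Admissible k: 0..2 (factorial args all ≥0)
  k=0: (−1)^0·48.0000/(48)·0.2595^6·0.9657^0 = +0.000305
  k=1: (−1)^1·48.0000/(6)·0.2595^4·0.9657^2 = -0.033831
  k=2: (−1)^2·48.0000/(8)·0.2595^2·0.9657^4 = +0.351439
d^3_{-1,-1}(2.6166) = +0.000305 -0.033831 +0.351439 = +0.317914
|D^3_{-1,-1}|² = |d^3_{-1,-1}(β)|² = (+0.317914)² = 0.101069 (the z-rotation phases have unit modulus)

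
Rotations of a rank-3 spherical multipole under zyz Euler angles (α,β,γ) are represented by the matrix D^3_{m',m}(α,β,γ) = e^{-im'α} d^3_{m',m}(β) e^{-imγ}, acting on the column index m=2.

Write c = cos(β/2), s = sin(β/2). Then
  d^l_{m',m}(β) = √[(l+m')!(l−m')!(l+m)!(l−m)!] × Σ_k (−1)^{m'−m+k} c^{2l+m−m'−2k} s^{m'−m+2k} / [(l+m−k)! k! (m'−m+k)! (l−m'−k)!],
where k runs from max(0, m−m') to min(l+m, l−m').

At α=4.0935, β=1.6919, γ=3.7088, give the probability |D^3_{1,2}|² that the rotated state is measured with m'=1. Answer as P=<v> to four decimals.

P=0.2209

Split into d^3_{1,2}(β=1.6919) × two z-phases.
With c≡cos(β/2)=0.663020 and s≡sin(β/2)=0.748601, N=[24·2·120·1]^{1/2}=75.894664
k∈{1,2} keeps every argument non-negative
  k=1: (−1)^0·75.8947/(24)·0.6630^5·0.7486^1 = +0.303309
  k=2: (−1)^1·75.8947/(12)·0.6630^3·0.7486^3 = -0.773326
d^3_{1,2}(1.6919) = +0.303309 -0.773326 = -0.470017
|D^3_{1,2}|² = |d^3_{1,2}(β)|² = (-0.470017)² = 0.220916 (the z-rotation phases have unit modulus)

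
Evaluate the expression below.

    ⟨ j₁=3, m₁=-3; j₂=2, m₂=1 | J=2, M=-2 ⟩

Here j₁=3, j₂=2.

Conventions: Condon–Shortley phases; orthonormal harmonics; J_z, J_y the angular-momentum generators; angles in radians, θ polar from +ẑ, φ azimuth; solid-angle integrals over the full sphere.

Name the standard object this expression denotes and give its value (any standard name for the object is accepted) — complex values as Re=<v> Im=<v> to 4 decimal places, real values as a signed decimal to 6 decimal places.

This is a Clebsch–Gordan (vector-coupling) coefficient.
j₁+j₂−J=3  J+j₁−j₂=3  J−j₁+j₂=1  j₁+j₂+J+1=8
(j₁±m₁, j₂±m₂, J±M) = (0,6,3,1,0,4)
P² = 3240/7
sum k=3..3:
  [3] −1/36 = -1/36
S = -1/36
C² = P²·S² = 5/14 ; C = -0.597614

Clebsch–Gordan coefficient, −√(5/14) ≈ -0.597614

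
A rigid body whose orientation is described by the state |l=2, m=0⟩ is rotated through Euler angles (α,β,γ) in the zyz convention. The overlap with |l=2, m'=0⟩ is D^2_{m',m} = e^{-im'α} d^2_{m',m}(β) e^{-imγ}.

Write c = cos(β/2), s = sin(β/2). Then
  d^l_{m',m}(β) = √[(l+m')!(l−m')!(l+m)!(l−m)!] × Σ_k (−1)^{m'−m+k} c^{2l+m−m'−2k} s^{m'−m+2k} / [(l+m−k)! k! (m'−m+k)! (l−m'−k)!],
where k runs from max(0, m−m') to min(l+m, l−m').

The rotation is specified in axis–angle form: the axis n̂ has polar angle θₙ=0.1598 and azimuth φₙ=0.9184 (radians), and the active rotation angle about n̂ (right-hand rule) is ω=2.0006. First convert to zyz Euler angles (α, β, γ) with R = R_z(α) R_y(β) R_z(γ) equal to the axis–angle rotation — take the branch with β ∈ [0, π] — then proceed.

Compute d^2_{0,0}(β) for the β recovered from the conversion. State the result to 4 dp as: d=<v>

d=0.8943

Axis–angle → zyz. n̂ = (sinθₙcosφₙ, sinθₙsinφₙ, cosθₙ) = (+0.096601, +0.126442, +0.987259), ω = 2.0006.
R = I cosω + sinω [n̂]ₓ + (1−cosω) n̂n̂ᵀ gives
  R = [-0.403472, -0.880161, +0.250052; +0.914770, -0.394043, +0.089033; +0.020168, +0.264663, +0.964130]
β = atan2(√(R₁₃²+R₂₃²), R₃₃) = 0.268650; α = atan2(R₂₃, R₁₃) mod 2π = 0.342060; γ = atan2(R₃₂, −R₃₁) mod 2π = 1.646853
d^2_{0,0}(β=0.2686) via the finite sum:
Half-angle: c=0.990992, s=0.133921. N=√(2·2·2·2)=4.000000
Admissible k: 0..2 (factorial args all ≥0)
  k=0: (−1)^0·4.0000/(4)·0.9910^4·0.1339^0 = +0.964452
  k=1: (−1)^1·4.0000/(1)·0.9910^2·0.1339^2 = -0.070453
  k=2: (−1)^2·4.0000/(4)·0.9910^0·0.1339^4 = +0.000322
d^2_{0,0}(0.2686) = +0.964452 -0.070453 +0.000322 = +0.894320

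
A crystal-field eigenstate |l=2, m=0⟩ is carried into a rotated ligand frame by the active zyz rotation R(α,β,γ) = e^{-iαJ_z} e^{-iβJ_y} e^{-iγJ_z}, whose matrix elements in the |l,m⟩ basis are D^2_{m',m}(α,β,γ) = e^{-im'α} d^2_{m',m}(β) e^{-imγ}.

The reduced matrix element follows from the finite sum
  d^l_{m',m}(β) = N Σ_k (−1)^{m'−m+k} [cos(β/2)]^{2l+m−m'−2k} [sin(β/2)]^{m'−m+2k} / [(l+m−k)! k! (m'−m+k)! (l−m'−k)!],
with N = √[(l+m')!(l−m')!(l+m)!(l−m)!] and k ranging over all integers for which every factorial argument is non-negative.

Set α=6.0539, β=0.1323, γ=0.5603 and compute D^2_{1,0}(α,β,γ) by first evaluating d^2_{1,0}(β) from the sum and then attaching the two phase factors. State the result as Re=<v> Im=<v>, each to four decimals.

Split into d^2_{1,0}(β=0.1323) × two z-phases.
c=cos(0.132300/2)=0.997813, s=sin(0.132300/2)=0.066102; N=√[6·1·2·2]=4.898979
k∈{0,1} keeps every argument non-negative
  k=0: (−1)^1·4.8990/(2)·0.9978^3·0.0661^1 = -0.160856
  k=1: (−1)^2·4.8990/(2)·0.9978^1·0.0661^3 = +0.000706
d^2_{1,0}(0.1323) = -0.160856 +0.000706 = -0.160150
D = (+0.973829+0.227282i)·(-0.160150)·(+1.000000+0.000000i) = -0.155958-0.036399i

Re=-0.1560 Im=-0.0364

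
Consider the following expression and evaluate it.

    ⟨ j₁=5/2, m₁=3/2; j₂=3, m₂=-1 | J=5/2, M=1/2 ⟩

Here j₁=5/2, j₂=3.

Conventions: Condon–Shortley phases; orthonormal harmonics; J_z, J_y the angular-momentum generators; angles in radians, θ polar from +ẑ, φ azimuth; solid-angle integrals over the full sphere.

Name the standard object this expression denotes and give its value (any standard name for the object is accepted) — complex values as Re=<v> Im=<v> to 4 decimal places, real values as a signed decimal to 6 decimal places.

This is a Clebsch–Gordan (vector-coupling) coefficient.
triangle: 3!×2!×3!/9! = 72/362880
(j±m)!: 4!×1!×2!×4!×3!×2! = 13824
prefactor² = (2J+1)×Δ×N² = 576/35
  k=0: +1/(0!×3!×1!×2!×1!×1!) = 1/12
  k=1: −1/(1!×2!×0!×1!×2!×2!) = -1/8
Σ = -1/24  ⇒  CG² = 576/35×(-1/24)² = 1/35
CG = −√(1/35) = -0.169031

Clebsch–Gordan coefficient, −√(1/35) ≈ -0.169031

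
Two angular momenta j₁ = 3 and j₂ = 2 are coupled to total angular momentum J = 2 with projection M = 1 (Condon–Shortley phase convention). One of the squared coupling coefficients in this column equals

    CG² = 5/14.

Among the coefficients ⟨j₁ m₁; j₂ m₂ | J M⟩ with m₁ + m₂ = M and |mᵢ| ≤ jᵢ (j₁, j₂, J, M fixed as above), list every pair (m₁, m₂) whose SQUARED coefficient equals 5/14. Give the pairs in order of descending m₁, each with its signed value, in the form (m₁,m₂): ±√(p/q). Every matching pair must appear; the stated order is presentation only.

(3,-2): +√(5/14)

Admissible pairs with m₁+m₂ = M = 1: (-1,2), (0,1), (1,0), (2,-1), (3,-2)
  (m₁,m₂)=(3,-2): CG² = 5/14, CG = +√(5/14)   ← matches the target
  (m₁,m₂)=(2,-1): CG² = 0/1, CG = 0
  (m₁,m₂)=(1,0): CG² = 1/7, CG = −√(1/7)
  (m₁,m₂)=(0,1): CG² = 2/7, CG = +√(2/7)
  (m₁,m₂)=(-1,2): CG² = 3/14, CG = −√(3/14)
Pairs with CG² = 5/14: (3,-2): +√(5/14)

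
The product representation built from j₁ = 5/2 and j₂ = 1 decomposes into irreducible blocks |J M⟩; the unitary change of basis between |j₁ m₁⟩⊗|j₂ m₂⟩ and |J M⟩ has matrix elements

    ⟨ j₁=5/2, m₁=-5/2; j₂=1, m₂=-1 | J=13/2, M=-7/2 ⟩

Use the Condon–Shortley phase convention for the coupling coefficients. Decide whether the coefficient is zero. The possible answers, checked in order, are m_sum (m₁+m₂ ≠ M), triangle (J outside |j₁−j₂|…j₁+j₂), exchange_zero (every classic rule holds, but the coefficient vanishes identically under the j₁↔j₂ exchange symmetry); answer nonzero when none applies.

triangle

m-sum: m₁+m₂ = -5/2+(-1) = -7/2, M = -7/2  ✓
triangle: need |j₁−j₂| ≤ J ≤ j₁+j₂, i.e. J ∈ [3/2, 7/2]; J = 13/2 is outside ✗ ⇒ coefficient is 0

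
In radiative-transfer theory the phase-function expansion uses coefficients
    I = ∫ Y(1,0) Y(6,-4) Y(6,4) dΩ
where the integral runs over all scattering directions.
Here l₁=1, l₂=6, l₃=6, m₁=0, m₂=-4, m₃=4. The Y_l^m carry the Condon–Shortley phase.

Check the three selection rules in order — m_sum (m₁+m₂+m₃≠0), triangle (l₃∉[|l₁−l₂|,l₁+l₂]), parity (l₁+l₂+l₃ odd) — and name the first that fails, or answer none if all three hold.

azimuthal sum: 0 − 4 + 4 = 0  ✓
5 ≤ 6 ≤ 7 (triangle on l)  ✓
L = 1 + 6 + 6 = 13 (odd)  ✗

parity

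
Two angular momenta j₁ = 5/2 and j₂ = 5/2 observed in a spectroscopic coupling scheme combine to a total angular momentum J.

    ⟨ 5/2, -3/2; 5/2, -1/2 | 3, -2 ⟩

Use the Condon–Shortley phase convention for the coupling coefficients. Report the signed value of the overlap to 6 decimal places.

-0.288675

√[7·2!3!3!/9! · 1!4!2!3!1!5!] = √(48)
  +(−1)^1/∏(1,1,3,1,0,2)! = -1/12  (running -1/12)
  +(−1)^2/∏(2,0,2,0,1,3)! = 1/24  (running -1/24)
⟨..|..⟩ = √(48)·(-1/24) = -0.288675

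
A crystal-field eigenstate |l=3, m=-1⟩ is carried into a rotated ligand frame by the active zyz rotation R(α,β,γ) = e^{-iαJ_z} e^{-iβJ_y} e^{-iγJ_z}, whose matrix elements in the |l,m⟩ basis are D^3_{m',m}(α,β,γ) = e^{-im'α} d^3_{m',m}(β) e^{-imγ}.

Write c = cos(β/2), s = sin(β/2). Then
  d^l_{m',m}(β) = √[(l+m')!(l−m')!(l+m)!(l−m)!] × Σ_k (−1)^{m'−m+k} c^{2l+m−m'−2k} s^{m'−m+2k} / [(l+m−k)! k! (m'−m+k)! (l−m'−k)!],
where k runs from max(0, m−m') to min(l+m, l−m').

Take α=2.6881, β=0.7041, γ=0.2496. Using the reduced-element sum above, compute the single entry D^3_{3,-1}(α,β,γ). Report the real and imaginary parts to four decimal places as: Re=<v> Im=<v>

Re=0.0019 Im=-0.0482

D^3_{3,-1}(2.6881,0.7041,0.2496) = e^{-i·3·2.6881}·d^3_{3,-1}(0.7041)·e^{-i·-1·0.2496}. Compute d first:
With c≡cos(β/2)=0.938668 and s≡sin(β/2)=0.344823, N=[720·1·2·24]^{1/2}=185.903201
The bounds max(0,m−m')=0 and min(l+m,l−m')=0 give 1 term
  k=0: (−1)^4·185.9032/(48)·0.9387^2·0.3448^4 = +0.048245
d^3_{3,-1}(0.7041) = +0.048245
Phases: e^{-i·(3)·2.6881}=-0.208771-0.977964i, e^{-i·(-1)·0.2496}=+0.969011+0.247016i ⇒ D=+0.001895-0.048208i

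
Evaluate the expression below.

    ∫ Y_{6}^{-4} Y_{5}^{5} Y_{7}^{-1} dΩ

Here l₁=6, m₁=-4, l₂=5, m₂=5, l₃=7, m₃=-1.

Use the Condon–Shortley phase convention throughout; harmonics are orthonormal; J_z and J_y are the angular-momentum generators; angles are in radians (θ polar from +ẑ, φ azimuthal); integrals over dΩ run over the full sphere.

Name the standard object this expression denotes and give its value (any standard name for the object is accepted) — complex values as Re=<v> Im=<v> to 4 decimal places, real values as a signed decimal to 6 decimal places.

Gaunt coefficient, -0.104772

This is a Gaunt coefficient — the integral of a triple product of spherical harmonics over the sphere.
m-sum 0 ✓  L=18 even ✓  1≤7≤11 ✓
Π(2lᵢ+1) = 13×11×15 = 2145
triangle coeff Δ(6,5,7) = 1/174594420
Σ_t [0,4]: t=0:+1/4147200 t=1:−1/207360 t=2:+1/82944 t=3:−1/207360 t=4:+1/4147200 = 1/345600
(3j)²=420/46189 [(6 5 7; 0 0 0)], sign=-1
Σ_t [4,4]: t=4:+1/24883200 = 1/24883200
(3j)²=980/138567 [(6 5 7; -4 5 -1)], sign=+1
⇒ 4πI² = 2058000/14919047
I = (-1)√(2058000/14919047/(4π)) = -0.10477248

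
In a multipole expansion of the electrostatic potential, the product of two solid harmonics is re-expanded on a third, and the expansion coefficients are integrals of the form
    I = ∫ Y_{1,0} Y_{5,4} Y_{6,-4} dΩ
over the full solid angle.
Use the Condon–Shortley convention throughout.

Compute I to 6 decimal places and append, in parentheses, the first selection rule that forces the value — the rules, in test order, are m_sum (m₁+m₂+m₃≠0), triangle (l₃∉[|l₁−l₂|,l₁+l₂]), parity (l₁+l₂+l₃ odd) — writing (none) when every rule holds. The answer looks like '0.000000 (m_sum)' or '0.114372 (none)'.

m-sum 0 ✓  L=12 even ✓  4≤6≤6 ✓
Π(2lᵢ+1) = 3×11×13 = 429
triangle coeff Δ(1,5,6) = 1/858
Σ_t [0,0]: t=0:+1/14400 = 1/14400
(3j)²=6/143 [(1 5 6; 0 0 0)], sign=+1
Σ_t [0,0]: t=0:+1/362880 = 1/362880
(3j)²=10/429 [(1 5 6; 0 4 -4)], sign=+1
⇒ 4πI² = 60/143
I = (+1)√(60/143/(4π)) = 0.18272698
No selection rule forces the value: the integral is nonzero (none).

0.182727 (none)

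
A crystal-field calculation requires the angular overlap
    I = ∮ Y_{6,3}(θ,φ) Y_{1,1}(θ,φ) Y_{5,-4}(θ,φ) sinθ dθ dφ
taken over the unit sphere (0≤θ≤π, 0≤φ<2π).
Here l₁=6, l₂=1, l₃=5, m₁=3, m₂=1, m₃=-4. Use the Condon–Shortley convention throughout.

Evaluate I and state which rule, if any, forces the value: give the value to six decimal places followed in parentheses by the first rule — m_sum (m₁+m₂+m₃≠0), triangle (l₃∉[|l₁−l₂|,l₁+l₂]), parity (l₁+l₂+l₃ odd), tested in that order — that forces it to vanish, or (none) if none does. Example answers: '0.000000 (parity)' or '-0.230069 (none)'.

Checks pass: Σm=0; 12 even; l₃=5∈[5,7].
(2·6+1)(2·1+1)(2·5+1) = 429
Δ: 2! 10! 0! / 13! → 1/858
sum: t=1:−1/14400 = -1/14400
3j²(6 1 5; 0 0 0) = Δ·Π!·Σ² = 6/143  (sign +1)
sum: t=2:+1/725760 = 1/725760
3j²(6 1 5; 3 1 -4) = Δ·Π!·Σ² = 1/286  (sign -1)
combine: 4πI² = 429·6/143·1/286 = 9/143
take √, sign -1: I = -0.07076985
No selection rule forces the value: the integral is nonzero (none).

-0.070770 (none)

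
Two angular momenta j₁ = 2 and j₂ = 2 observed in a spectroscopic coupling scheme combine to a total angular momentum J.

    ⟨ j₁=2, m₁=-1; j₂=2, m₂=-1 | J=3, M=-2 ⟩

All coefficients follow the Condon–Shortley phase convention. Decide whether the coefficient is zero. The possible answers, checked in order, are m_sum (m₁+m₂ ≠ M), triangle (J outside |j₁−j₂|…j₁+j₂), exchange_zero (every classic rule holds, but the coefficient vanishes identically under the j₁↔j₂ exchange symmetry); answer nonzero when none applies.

m-sum: m₁+m₂ = -1+(-1) = -2, M = -2  ✓
triangle: |j₁−j₂| = 0 ≤ J = 3 ≤ j₁+j₂ = 4  ✓
exchange: j₁=j₂ and m₁=m₂, and (−1)^(j₁+j₂−J) = (−1)^1 = −1 forces ⟨j₁m₁;j₂m₂|JM⟩ = −⟨j₂m₂;j₁m₁|JM⟩ = −⟨j₁m₁;j₂m₂|JM⟩ ⇒ the coefficient vanishes identically
Racah sum check: Σ_k collapses to 0 ⇒ CG = 0

exchange_zero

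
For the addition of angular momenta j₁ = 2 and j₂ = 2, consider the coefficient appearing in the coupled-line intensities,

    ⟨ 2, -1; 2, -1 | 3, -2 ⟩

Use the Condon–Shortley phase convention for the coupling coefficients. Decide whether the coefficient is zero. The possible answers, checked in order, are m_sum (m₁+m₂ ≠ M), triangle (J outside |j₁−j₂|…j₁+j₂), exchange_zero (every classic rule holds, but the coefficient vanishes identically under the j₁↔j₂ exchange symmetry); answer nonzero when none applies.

exchange_zero

m-sum: m₁+m₂ = -1+(-1) = -2, M = -2  ✓
triangle: |j₁−j₂| = 0 ≤ J = 3 ≤ j₁+j₂ = 4  ✓
exchange: j₁=j₂ and m₁=m₂, and (−1)^(j₁+j₂−J) = (−1)^1 = −1 forces ⟨j₁m₁;j₂m₂|JM⟩ = −⟨j₂m₂;j₁m₁|JM⟩ = −⟨j₁m₁;j₂m₂|JM⟩ ⇒ the coefficient vanishes identically
Racah sum check: Σ_k collapses to 0 ⇒ CG = 0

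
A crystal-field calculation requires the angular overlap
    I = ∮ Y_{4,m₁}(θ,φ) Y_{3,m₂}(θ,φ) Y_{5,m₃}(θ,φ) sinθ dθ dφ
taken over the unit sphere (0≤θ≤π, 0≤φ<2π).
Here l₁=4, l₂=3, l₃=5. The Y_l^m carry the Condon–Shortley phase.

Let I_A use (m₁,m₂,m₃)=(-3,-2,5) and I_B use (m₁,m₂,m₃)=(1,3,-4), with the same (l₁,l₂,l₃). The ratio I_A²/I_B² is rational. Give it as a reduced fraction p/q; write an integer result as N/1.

35/27

Same 4,3,5: normalisation and zero-m 3j drop out of the ratio.
A: Δ: 2! 6! 4! / 13! → 1/180180; sum: t=1:−1/17280 = -1/17280; 3j²(4 3 5; -3 -2 5) = Δ·Π!·Σ² = 35/858  (sign -1)
B: Δ: 2! 6! 4! / 13! → 1/180180; sum: t=2:+1/5760 = 1/5760; 3j²(4 3 5; 1 3 -4) = Δ·Π!·Σ² = 9/286  (sign -1)
I_A²/I_B² = (35/858)/(9/286) = 35/27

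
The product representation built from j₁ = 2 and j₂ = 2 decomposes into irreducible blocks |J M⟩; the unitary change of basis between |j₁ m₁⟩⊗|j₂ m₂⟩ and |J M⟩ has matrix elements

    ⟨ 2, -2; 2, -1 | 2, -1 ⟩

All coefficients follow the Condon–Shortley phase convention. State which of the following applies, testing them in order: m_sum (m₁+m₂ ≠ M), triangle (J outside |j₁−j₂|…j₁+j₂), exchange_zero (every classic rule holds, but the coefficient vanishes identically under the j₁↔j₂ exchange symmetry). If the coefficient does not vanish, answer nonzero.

m-sum: m₁+m₂ = -2+(-1) = -3, M = -1  ✗ ⇒ coefficient is 0

m_sum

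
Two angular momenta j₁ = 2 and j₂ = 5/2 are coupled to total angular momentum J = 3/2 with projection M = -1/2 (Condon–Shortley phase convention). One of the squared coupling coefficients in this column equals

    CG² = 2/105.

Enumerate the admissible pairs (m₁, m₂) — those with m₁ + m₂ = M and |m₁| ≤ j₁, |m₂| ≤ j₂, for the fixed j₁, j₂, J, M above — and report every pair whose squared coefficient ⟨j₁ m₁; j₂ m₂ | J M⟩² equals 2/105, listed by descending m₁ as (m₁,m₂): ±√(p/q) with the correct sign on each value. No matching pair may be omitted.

(1,-3/2): −√(2/105)

Admissible pairs with m₁+m₂ = M = -1/2: (-2,3/2), (-1,1/2), (0,-1/2), (1,-3/2), (2,-5/2)
  (m₁,m₂)=(2,-5/2): CG² = 8/21, CG = +√(8/21)
  (m₁,m₂)=(1,-3/2): CG² = 2/105, CG = −√(2/105)   ← matches the target
  (m₁,m₂)=(0,-1/2): CG² = 2/35, CG = −√(2/35)
  (m₁,m₂)=(-1,1/2): CG² = 5/21, CG = +√(5/21)
  (m₁,m₂)=(-2,3/2): CG² = 32/105, CG = −√(32/105)
Pairs with CG² = 2/105: (1,-3/2): −√(2/105)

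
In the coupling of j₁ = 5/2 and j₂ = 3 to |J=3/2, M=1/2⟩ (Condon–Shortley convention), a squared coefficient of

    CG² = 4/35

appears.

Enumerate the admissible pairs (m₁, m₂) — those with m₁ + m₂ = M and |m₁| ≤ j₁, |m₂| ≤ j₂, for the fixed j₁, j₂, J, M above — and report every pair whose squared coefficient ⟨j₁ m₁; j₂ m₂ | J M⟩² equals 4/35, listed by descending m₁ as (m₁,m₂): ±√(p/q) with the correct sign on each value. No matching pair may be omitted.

Admissible pairs with m₁+m₂ = M = 1/2: (-5/2,3), (-3/2,2), (-1/2,1), (1/2,0), (3/2,-1), (5/2,-2)
  (m₁,m₂)=(5/2,-2): CG² = 5/21, CG = +√(5/21)
  (m₁,m₂)=(3/2,-1): CG² = 7/30, CG = −√(7/30)
  (m₁,m₂)=(1/2,0): CG² = 4/35, CG = +√(4/35)   ← matches the target
  (m₁,m₂)=(-1/2,1): CG² = 1/105, CG = −√(1/105)
  (m₁,m₂)=(-3/2,2): CG² = 1/21, CG = −√(1/21)
  (m₁,m₂)=(-5/2,3): CG² = 5/14, CG = +√(5/14)
Pairs with CG² = 4/35: (1/2,0): +√(4/35)

(1/2,0): +√(4/35)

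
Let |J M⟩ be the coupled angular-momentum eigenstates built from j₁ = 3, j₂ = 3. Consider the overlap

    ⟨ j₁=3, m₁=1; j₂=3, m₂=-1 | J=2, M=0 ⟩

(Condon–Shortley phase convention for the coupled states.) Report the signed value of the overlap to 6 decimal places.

-0.327327

√[5·4!2!2!/9! · 4!2!2!4!2!2!] = √(256/21)
  +(−1)^0/∏(0,4,2,2,0,0)! = 1/96  (running 1/96)
  +(−1)^1/∏(1,3,1,1,1,1)! = -1/6  (running -5/32)
  +(−1)^2/∏(2,2,0,0,2,2)! = 1/16  (running -3/32)
⟨..|..⟩ = √(256/21)·(-3/32) = -0.327327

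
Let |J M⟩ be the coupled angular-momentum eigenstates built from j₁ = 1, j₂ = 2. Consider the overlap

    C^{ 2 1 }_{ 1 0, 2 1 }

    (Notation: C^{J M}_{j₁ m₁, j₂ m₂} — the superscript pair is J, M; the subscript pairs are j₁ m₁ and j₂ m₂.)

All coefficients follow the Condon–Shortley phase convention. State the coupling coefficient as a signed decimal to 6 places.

j₁+j₂−J=1  J+j₁−j₂=1  J−j₁+j₂=3  j₁+j₂+J+1=6
(j₁±m₁, j₂±m₂, J±M) = (1,1,3,1,3,1)
P² = 3/2
sum k=0..1:
  [0] +1/6 = 1/6
  [1] −1/2 = -1/2
S = -1/3
C² = P²·S² = 1/6 ; C = -0.408248

-0.408248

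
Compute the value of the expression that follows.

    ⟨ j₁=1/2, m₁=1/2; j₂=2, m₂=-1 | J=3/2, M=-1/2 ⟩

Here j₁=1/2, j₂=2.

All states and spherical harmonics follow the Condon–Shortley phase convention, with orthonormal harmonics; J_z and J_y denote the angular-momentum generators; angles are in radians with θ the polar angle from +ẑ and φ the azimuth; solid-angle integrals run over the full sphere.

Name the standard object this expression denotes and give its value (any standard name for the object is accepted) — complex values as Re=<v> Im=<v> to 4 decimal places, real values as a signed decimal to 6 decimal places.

Clebsch–Gordan coefficient, +√(3/5) ≈ +0.774597

This is a Clebsch–Gordan (vector-coupling) coefficient.
√[4·1!0!3!/5! · 1!0!1!3!1!2!] = √(12/5)
  +(−1)^0/∏(0,1,0,1,0,2)! = 1/2  (running 1/2)
⟨..|..⟩ = √(12/5)·(1/2) = +0.774597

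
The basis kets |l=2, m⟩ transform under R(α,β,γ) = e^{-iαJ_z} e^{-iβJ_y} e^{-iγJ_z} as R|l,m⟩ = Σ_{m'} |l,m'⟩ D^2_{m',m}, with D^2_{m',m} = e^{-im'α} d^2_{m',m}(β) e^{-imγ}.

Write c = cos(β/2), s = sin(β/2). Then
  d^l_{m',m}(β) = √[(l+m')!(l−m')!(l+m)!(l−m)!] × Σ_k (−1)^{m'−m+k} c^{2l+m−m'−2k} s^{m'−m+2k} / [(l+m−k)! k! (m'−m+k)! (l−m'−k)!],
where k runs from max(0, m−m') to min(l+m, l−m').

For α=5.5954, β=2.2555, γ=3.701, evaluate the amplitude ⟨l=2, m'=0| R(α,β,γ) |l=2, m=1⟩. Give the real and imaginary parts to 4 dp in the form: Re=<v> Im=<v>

Re=0.5085 Im=-0.3184

First d^2_{0,1}(β=2.2555), then the phase factors e^{-i(0)α} and e^{-i(1)γ}:
With c≡cos(β/2)=0.428694 and s≡sin(β/2)=0.903450, N=[2·2·6·1]^{1/2}=4.898979
k: max(0,(1)−(0))=1 … min(2+(1),2−(0))=2
  k=1: (−1)^0·4.8990/(2)·0.4287^3·0.9034^1 = +0.174350
  k=2: (−1)^1·4.8990/(2)·0.4287^1·0.9034^3 = -0.774346
d^2_{0,1}(2.2555) = +0.174350 -0.774346 = -0.599996
Phases: e^{-i·(0)·5.5954}=+1.000000+0.000000i, e^{-i·(1)·3.7010}=-0.847570+0.530684i ⇒ D=+0.508539-0.318408i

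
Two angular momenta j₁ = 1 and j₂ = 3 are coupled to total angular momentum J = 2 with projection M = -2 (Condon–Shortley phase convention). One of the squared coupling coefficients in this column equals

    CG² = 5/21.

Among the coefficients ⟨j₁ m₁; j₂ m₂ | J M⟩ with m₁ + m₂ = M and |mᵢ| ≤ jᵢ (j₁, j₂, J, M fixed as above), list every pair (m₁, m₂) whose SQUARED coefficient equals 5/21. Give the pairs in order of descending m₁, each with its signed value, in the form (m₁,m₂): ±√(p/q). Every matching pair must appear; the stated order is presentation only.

Admissible pairs with m₁+m₂ = M = -2: (-1,-1), (0,-2), (1,-3)
  (m₁,m₂)=(1,-3): CG² = 5/7, CG = +√(5/7)
  (m₁,m₂)=(0,-2): CG² = 5/21, CG = −√(5/21)   ← matches the target
  (m₁,m₂)=(-1,-1): CG² = 1/21, CG = +√(1/21)
Pairs with CG² = 5/21: (0,-2): −√(5/21)

(0,-2): −√(5/21)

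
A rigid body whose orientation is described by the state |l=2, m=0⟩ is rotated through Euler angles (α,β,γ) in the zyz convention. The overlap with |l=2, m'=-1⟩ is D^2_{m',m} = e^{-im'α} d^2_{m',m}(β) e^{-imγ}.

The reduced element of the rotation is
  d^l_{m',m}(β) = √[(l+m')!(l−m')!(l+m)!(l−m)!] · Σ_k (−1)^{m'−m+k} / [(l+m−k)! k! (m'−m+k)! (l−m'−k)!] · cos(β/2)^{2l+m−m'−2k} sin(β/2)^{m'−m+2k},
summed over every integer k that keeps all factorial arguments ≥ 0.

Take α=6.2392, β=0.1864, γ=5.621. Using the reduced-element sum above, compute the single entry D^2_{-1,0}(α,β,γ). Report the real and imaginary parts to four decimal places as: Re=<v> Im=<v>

Re=0.2228 Im=-0.0098

D^2_{-1,0}(6.2392,0.1864,5.6210) = e^{-i·-1·6.2392}·d^2_{-1,0}(0.1864)·e^{-i·0·5.6210}. Compute d first:
With c≡cos(β/2)=0.995660 and s≡sin(β/2)=0.093065, N=[1·6·2·2]^{1/2}=4.898979
The bounds max(0,m−m')=1 and min(l+m,l−m')=2 give 2 terms
  k=1: (−1)^0·4.8990/(2)·0.9957^3·0.0931^1 = +0.225007
  k=2: (−1)^1·4.8990/(2)·0.9957^1·0.0931^3 = -0.001966
d^2_{-1,0}(0.1864) = +0.225007 -0.001966 = +0.223041
Attach z-rotation phases: D = e^{-i(-1)(6.2392)}·(+0.223041)·e^{-i(0)(5.6210)} = +0.222825-0.009807i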